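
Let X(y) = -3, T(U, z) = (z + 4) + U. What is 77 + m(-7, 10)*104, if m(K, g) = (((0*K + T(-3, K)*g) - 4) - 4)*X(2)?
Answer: 21293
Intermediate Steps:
T(U, z) = 4 + U + z (T(U, z) = (4 + z) + U = 4 + U + z)
m(K, g) = 24 - 3*g*(1 + K) (m(K, g) = (((0*K + (4 - 3 + K)*g) - 4) - 4)*(-3) = (((0 + (1 + K)*g) - 4) - 4)*(-3) = (((0 + g*(1 + K)) - 4) - 4)*(-3) = ((g*(1 + K) - 4) - 4)*(-3) = ((-4 + g*(1 + K)) - 4)*(-3) = (-8 + g*(1 + K))*(-3) = 24 - 3*g*(1 + K))
77 + m(-7, 10)*104 = 77 + (24 - 3*10*(1 - 7))*104 = 77 + (24 - 3*10*(-6))*104 = 77 + (24 + 180)*104 = 77 + 204*104 = 77 + 21216 = 21293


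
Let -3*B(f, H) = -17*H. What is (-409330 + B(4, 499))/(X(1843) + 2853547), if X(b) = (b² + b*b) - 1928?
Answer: -1219507/28934751 ≈ -0.042147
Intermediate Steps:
B(f, H) = 17*H/3 (B(f, H) = -(-17)*H/3 = 17*H/3)
X(b) = -1928 + 2*b² (X(b) = (b² + b²) - 1928 = 2*b² - 1928 = -1928 + 2*b²)
(-409330 + B(4, 499))/(X(1843) + 2853547) = (-409330 + (17/3)*499)/((-1928 + 2*1843²) + 2853547) = (-409330 + 8483/3)/((-1928 + 2*3396649) + 2853547) = -1219507/(3*((-1928 + 6793298) + 2853547)) = -1219507/(3*(6791370 + 2853547)) = -1219507/3/9644917 = -1219507/3*1/9644917 = -1219507/28934751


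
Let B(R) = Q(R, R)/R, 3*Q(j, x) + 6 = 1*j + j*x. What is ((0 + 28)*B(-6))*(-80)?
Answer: 8960/3 ≈ 2986.7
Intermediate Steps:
Q(j, x) = -2 + j/3 + j*x/3 (Q(j, x) = -2 + (1*j + j*x)/3 = -2 + (j + j*x)/3 = -2 + (j/3 + j*x/3) = -2 + j/3 + j*x/3)
B(R) = (-2 + R/3 + R**2/3)/R (B(R) = (-2 + R/3 + R*R/3)/R = (-2 + R/3 + R**2/3)/R)
((0 + 28)*B(-6))*(-80) = ((0 + 28)*((1/3)*(-6 - 6 + (-6)**2)/(-6)))*(-80) = (28*((1/3)*(-1/6)*(-6 - 6 + 36)))*(-80) = (28*((1/3)*(-1/6)*24))*(-80) = (28*(-4/3))*(-80) = -112/3*(-80) = 8960/3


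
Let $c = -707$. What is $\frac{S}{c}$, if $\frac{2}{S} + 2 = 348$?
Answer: $- \frac{1}{122311} \approx -8.1759 \cdot 10^{-6}$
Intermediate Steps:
$S = \frac{1}{173}$ ($S = \frac{2}{-2 + 348} = \frac{2}{346} = 2 \cdot \frac{1}{346} = \frac{1}{173} \approx 0.0057803$)
$\frac{S}{c} = \frac{1}{173 \left(-707\right)} = \frac{1}{173} \left(- \frac{1}{707}\right) = - \frac{1}{122311}$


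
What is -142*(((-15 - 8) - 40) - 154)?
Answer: 30814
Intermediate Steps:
-142*(((-15 - 8) - 40) - 154) = -142*((-23 - 40) - 154) = -142*(-63 - 154) = -142*(-217) = 30814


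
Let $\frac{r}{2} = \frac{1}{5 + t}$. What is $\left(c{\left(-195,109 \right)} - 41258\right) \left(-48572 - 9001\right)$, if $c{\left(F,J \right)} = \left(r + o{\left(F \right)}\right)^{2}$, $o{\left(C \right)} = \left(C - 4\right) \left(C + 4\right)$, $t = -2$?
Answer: $-83175338997043$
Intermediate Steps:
$r = \frac{2}{3}$ ($r = \frac{2}{5 - 2} = \frac{2}{3} \approx 0.66667$)
$o{\left(C \right)} = \left(-4 + C\right) \left(4 + C\right)$
$c{\left(F,J \right)} = \left(- \frac{46}{3} + F^{2}\right)^{2}$ ($c{\left(F,J \right)} = \left(\frac{2}{3} + \left(-16 + F^{2}\right)\right)^{2} = \left(- \frac{46}{3} + F^{2}\right)^{2}$)
$\left(c{\left(-195,109 \right)} - 41258\right) \left(-48572 - 9001\right) = \left(\frac{\left(-46 + 3 \left(-195\right)^{2}\right)^{2}}{9} - 41258\right) \left(-48572 - 9001\right) = \left(\frac{\left(-46 + 3 \cdot 38025\right)^{2}}{9} - 41258\right) \left(-57573\right) = \left(\frac{\left(-46 + 114075\right)^{2}}{9} - 41258\right) \left(-57573\right) = \left(\frac{114029^{2}}{9} - 41258\right) \left(-57573\right) = \left(\frac{1}{9} \cdot 13002612841 - 41258\right) \left(-57573\right) = \left(\frac{13002612841}{9} - 41258\right) \left(-57573\right) = \frac{13002241519}{9} \left(-57573\right) = -83175338997043$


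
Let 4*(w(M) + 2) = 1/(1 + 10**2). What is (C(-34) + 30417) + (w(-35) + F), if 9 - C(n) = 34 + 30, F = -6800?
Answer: 9518241/404 ≈ 23560.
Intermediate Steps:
w(M) = -807/404 (w(M) = -2 + 1/(4*(1 + 10**2)) = -2 + 1/(4*(1 + 100)) = -2 + (1/4)/101 = -2 + (1/4)*(1/101) = -2 + 1/404 = -807/404)
C(n) = -55 (C(n) = 9 - (34 + 30) = 9 - 1*64 = 9 - 64 = -55)
(C(-34) + 30417) + (w(-35) + F) = (-55 + 30417) + (-807/404 - 6800) = 30362 - 2748007/404 = 9518241/404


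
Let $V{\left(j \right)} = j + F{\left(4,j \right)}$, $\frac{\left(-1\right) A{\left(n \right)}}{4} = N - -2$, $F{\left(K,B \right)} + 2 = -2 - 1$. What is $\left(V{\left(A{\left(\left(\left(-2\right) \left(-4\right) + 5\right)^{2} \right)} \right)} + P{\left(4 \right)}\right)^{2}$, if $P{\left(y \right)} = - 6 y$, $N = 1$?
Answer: $1681$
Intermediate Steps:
$F{\left(K,B \right)} = -5$ ($F{\left(K,B \right)} = -2 - 3 = -5$)
$A{\left(n \right)} = -12$ ($A{\left(n \right)} = - 4 \left(1 - -2\right) = - 4 \left(1 + 2\right) = \left(-4\right) 3 = -12$)
$V{\left(j \right)} = -5 + j$ ($V{\left(j \right)} = j - 5 = -5 + j$)
$\left(V{\left(A{\left(\left(\left(-2\right) \left(-4\right) + 5\right)^{2} \right)} \right)} + P{\left(4 \right)}\right)^{2} = \left(\left(-5 - 12\right) - 24\right)^{2} = \left(-17 - 24\right)^{2} = \left(-41\right)^{2} = 1681$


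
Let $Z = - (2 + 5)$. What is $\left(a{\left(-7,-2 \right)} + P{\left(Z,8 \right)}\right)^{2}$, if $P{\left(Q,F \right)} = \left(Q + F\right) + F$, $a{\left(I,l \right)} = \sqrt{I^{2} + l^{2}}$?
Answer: $\left(9 + \sqrt{53}\right)^{2} \approx 265.04$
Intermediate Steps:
$Z = -7$ ($Z = \left(-1\right) 7 = -7$)
$P{\left(Q,F \right)} = Q + 2 F$ ($P{\left(Q,F \right)} = \left(F + Q\right) + F = Q + 2 F$)
$\left(a{\left(-7,-2 \right)} + P{\left(Z,8 \right)}\right)^{2} = \left(\sqrt{\left(-7\right)^{2} + \left(-2\right)^{2}} + \left(-7 + 2 \cdot 8\right)\right)^{2} = \left(\sqrt{49 + 4} + \left(-7 + 16\right)\right)^{2} = \left(\sqrt{53} + 9\right)^{2} = \left(9 + \sqrt{53}\right)^{2}$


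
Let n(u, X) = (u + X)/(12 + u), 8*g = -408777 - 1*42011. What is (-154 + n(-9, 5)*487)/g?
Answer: 4820/338091 ≈ 0.014257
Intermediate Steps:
g = -112697/2 (g = (-408777 - 1*42011)/8 = (-408777 - 42011)/8 = (⅛)*(-450788) = -112697/2 ≈ -56349.)
n(u, X) = (X + u)/(12 + u)
(-154 + n(-9, 5)*487)/g = (-154 + ((5 - 9)/(12 - 9))*487)/(-112697/2) = (-154 + (-4/3)*487)*(-2/112697) = (-154 + ((⅓)*(-4))*487)*(-2/112697) = (-154 - 4/3*487)*(-2/112697) = (-154 - 1948/3)*(-2/112697) = -2410/3*(-2/112697) = 4820/338091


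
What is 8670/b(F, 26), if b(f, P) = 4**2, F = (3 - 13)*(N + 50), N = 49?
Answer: 4335/8 ≈ 541.88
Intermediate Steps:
F = -990 (F = (3 - 13)*(49 + 50) = -10*99 = -990)
b(f, P) = 16
8670/b(F, 26) = 8670/16 = 8670*(1/16) = 4335/8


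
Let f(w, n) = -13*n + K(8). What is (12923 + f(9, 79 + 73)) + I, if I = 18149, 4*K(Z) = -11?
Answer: 116373/4 ≈ 29093.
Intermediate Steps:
K(Z) = -11/4 (K(Z) = (¼)*(-11) = -11/4)
f(w, n) = -11/4 - 13*n (f(w, n) = -13*n - 11/4 = -11/4 - 13*n)
(12923 + f(9, 79 + 73)) + I = (12923 + (-11/4 - 13*(79 + 73))) + 18149 = (12923 + (-11/4 - 13*152)) + 18149 = (12923 + (-11/4 - 1976)) + 18149 = (12923 - 7915/4) + 18149 = 43777/4 + 18149 = 116373/4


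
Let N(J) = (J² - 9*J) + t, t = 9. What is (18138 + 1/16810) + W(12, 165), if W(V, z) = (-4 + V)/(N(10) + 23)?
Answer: 6402962641/353010 ≈ 18138.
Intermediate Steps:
N(J) = 9 + J² - 9*J (N(J) = (J² - 9*J) + 9 = 9 + J² - 9*J)
W(V, z) = -2/21 + V/42 (W(V, z) = (-4 + V)/((9 + 10² - 9*10) + 23) = (-4 + V)/((9 + 100 - 90) + 23) = (-4 + V)/(19 + 23) = (-4 + V)/42 = (-4 + V)*(1/42) = -2/21 + V/42)
(18138 + 1/16810) + W(12, 165) = (18138 + 1/16810) + (-2/21 + (1/42)*12) = (18138 + 1/16810) + (-2/21 + 2/7) = 304899781/16810 + 4/21 = 6402962641/353010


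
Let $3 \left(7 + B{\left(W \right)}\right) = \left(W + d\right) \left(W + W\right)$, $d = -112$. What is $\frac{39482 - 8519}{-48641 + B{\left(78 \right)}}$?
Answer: $- \frac{30963}{50416} \approx -0.61415$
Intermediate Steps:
$B{\left(W \right)} = -7 + \frac{2 W \left(-112 + W\right)}{3}$ ($B{\left(W \right)} = -7 + \frac{\left(W - 112\right) \left(W + W\right)}{3} = -7 + \frac{\left(-112 + W\right) 2 W}{3} = -7 + \frac{2 W \left(-112 + W\right)}{3}$)
$\frac{39482 - 8519}{-48641 + B{\left(78 \right)}} = \frac{39482 - 8519}{-48641 - \left(5831 - 4056\right)} = \frac{30963}{-48641 - 1775} = \frac{30963}{-50416} = 30963 \left(- \frac{1}{50416}\right) = - \frac{30963}{50416}$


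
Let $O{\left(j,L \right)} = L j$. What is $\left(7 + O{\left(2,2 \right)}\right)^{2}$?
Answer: $121$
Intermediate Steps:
$\left(7 + O{\left(2,2 \right)}\right)^{2} = \left(7 + 2 \cdot 2\right)^{2} = \left(7 + 4\right)^{2} = 11^{2} = 121$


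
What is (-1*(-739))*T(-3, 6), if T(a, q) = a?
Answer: -2217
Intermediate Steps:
(-1*(-739))*T(-3, 6) = -1*(-739)*(-3) = 739*(-3) = -2217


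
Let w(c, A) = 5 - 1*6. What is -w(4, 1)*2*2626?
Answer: 5252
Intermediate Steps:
w(c, A) = -1 (w(c, A) = 5 - 6 = -1)
-w(4, 1)*2*2626 = -(-1)*2*2626 = -1*(-2)*2626 = 2*2626 = 5252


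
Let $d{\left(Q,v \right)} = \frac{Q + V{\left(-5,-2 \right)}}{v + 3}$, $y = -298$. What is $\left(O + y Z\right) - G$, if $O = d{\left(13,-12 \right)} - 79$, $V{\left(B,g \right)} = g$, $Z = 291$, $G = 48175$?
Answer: $- \frac{1214759}{9} \approx -1.3497 \cdot 10^{5}$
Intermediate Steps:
$d{\left(Q,v \right)} = \frac{-2 + Q}{3 + v}$ ($d{\left(Q,v \right)} = \frac{Q - 2}{v + 3} = \frac{-2 + Q}{3 + v}$)
$O = - \frac{722}{9}$ ($O = \frac{-2 + 13}{3 - 12} - 79 = \frac{1}{-9} \cdot 11 - 79 = \left(- \frac{1}{9}\right) 11 - 79 = - \frac{11}{9} - 79 = - \frac{722}{9} \approx -80.222$)
$\left(O + y Z\right) - G = \left(- \frac{722}{9} - 86718\right) - 48175 = - \frac{781184}{9} - 48175 = - \frac{1214759}{9}$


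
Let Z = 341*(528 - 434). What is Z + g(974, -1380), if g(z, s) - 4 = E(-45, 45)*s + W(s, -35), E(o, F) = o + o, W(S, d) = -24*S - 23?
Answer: 189355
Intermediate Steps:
W(S, d) = -23 - 24*S
E(o, F) = 2*o
g(z, s) = -19 - 114*s (g(z, s) = 4 + ((2*(-45))*s + (-23 - 24*s)) = 4 + (-90*s + (-23 - 24*s)) = 4 + (-23 - 114*s) = -19 - 114*s)
Z = 32054 (Z = 341*94 = 32054)
Z + g(974, -1380) = 32054 + (-19 - 114*(-1380)) = 32054 + (-19 + 157320) = 32054 + 157301 = 189355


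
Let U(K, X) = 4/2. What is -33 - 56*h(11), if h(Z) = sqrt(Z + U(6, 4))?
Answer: -33 - 56*sqrt(13) ≈ -234.91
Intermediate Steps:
U(K, X) = 2 (U(K, X) = 4*(1/2) = 2)
h(Z) = sqrt(2 + Z) (h(Z) = sqrt(Z + 2) = sqrt(2 + Z))
-33 - 56*h(11) = -33 - 56*sqrt(2 + 11) = -33 - 56*sqrt(13)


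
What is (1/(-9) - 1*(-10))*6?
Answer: 178/3 ≈ 59.333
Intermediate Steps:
(1/(-9) - 1*(-10))*6 = (1*(-⅑) + 10)*6 = (-⅑ + 10)*6 = (89/9)*6 = 178/3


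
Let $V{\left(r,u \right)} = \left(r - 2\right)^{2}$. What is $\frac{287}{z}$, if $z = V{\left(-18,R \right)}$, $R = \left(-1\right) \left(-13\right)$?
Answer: $\frac{287}{400} \approx 0.7175$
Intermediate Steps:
$R = 13$
$V{\left(r,u \right)} = \left(-2 + r\right)^{2}$
$z = 400$ ($z = \left(-2 - 18\right)^{2} = \left(-20\right)^{2} = 400$)
$\frac{287}{z} = \frac{287}{400}$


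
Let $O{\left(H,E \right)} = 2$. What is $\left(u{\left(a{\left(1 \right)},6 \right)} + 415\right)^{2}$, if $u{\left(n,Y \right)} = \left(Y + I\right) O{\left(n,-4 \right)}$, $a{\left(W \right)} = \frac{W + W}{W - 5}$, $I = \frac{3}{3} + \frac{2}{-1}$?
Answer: $180625$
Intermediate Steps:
$I = -1$ ($I = 3 \cdot \frac{1}{3} + 2 \left(-1\right) = 1 - 2 = -1$)
$a{\left(W \right)} = \frac{2 W}{-5 + W}$
$u{\left(n,Y \right)} = -2 + 2 Y$ ($u{\left(n,Y \right)} = \left(Y - 1\right) 2 = \left(-1 + Y\right) 2 = -2 + 2 Y$)
$\left(u{\left(a{\left(1 \right)},6 \right)} + 415\right)^{2} = \left(\left(-2 + 2 \cdot 6\right) + 415\right)^{2} = \left(\left(-2 + 12\right) + 415\right)^{2} = \left(10 + 415\right)^{2} = 425^{2} = 180625$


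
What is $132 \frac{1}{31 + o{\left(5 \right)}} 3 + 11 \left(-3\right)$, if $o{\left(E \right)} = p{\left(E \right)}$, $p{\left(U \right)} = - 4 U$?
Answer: $3$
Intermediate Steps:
$o{\left(E \right)} = - 4 E$
$132 \frac{1}{31 + o{\left(5 \right)}} 3 + 11 \left(-3\right) = 132 \frac{1}{31 - 20} \cdot 3 + 11 \left(-3\right) = 132 \frac{1}{31 - 20} \cdot 3 - 33 = 132 \cdot \frac{1}{11} \cdot 3 - 33 = 132 \cdot \frac{3}{11} - 33 = 36 - 33 = 3$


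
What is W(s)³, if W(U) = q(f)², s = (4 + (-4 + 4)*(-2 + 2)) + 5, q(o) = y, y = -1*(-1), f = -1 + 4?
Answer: 1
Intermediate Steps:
f = 3
y = 1
q(o) = 1
s = 9 (s = (4 + 0*0) + 5 = (4 + 0) + 5 = 4 + 5 = 9)
W(U) = 1 (W(U) = 1² = 1)
W(s)³ = 1³ = 1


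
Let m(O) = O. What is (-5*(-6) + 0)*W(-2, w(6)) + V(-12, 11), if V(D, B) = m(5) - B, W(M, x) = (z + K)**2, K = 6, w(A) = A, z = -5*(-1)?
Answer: 3624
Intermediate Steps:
z = 5
W(M, x) = 121 (W(M, x) = (5 + 6)**2 = 11**2 = 121)
V(D, B) = 5 - B
(-5*(-6) + 0)*W(-2, w(6)) + V(-12, 11) = (-5*(-6) + 0)*121 + (5 - 1*11) = (30 + 0)*121 + (5 - 11) = 30*121 - 6 = 3630 - 6 = 3624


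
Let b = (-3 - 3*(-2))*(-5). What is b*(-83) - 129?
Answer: 1116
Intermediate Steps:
b = -15 (b = (-3 + 6)*(-5) = 3*(-5) = -15)
b*(-83) - 129 = -15*(-83) - 129 = 1245 - 129 = 1116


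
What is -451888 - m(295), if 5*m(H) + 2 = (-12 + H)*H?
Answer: -2342923/5 ≈ -4.6858e+5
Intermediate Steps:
m(H) = -2/5 + H*(-12 + H)/5 (m(H) = -2/5 + ((-12 + H)*H)/5 = -2/5 + (H*(-12 + H))/5 = -2/5 + H*(-12 + H)/5)
-451888 - m(295) = -451888 - (-2/5 - 12/5*295 + (1/5)*295**2) = -451888 - (-2/5 - 708 + (1/5)*87025) = -451888 - (-2/5 - 708 + 17405) = -451888 - 1*83483/5 = -451888 - 83483/5 = -2342923/5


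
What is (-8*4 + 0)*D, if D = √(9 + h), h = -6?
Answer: -32*√3 ≈ -55.426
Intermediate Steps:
D = √3 (D = √(9 - 6) = √3 ≈ 1.7320)
(-8*4 + 0)*D = (-8*4 + 0)*√3 = (-32 + 0)*√3 = -32*√3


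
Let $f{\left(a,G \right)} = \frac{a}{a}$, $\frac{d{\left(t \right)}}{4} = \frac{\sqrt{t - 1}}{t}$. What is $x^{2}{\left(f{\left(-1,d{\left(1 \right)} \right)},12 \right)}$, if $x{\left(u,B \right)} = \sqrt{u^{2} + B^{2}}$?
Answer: $145$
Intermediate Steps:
$d{\left(t \right)} = \frac{4 \sqrt{-1 + t}}{t}$ ($d{\left(t \right)} = 4 \frac{\sqrt{t - 1}}{t} = 4 \frac{\sqrt{-1 + t}}{t} = \frac{4 \sqrt{-1 + t}}{t}$)
$f{\left(a,G \right)} = 1$
$x{\left(u,B \right)} = \sqrt{B^{2} + u^{2}}$
$x^{2}{\left(f{\left(-1,d{\left(1 \right)} \right)},12 \right)} = \left(\sqrt{12^{2} + 1^{2}}\right)^{2} = \left(\sqrt{144 + 1}\right)^{2} = \left(\sqrt{145}\right)^{2} = 145$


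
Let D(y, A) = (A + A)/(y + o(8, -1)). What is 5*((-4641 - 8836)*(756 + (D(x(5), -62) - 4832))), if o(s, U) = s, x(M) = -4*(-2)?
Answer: 1100733975/4 ≈ 2.7518e+8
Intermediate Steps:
x(M) = 8
D(y, A) = 2*A/(8 + y) (D(y, A) = (A + A)/(y + 8) = (2*A)/(8 + y) = 2*A/(8 + y))
5*((-4641 - 8836)*(756 + (D(x(5), -62) - 4832))) = 5*((-4641 - 8836)*(756 + (2*(-62)/(8 + 8) - 4832))) = 5*(-13477*(756 + (2*(-62)/16 - 4832))) = 5*(-13477*(756 + (2*(-62)*(1/16) - 4832))) = 5*(-13477*(756 + (-31/4 - 4832))) = 5*(-13477*(756 - 19359/4)) = 5*(-13477*(-16335/4)) = 5*(220146795/4) = 1100733975/4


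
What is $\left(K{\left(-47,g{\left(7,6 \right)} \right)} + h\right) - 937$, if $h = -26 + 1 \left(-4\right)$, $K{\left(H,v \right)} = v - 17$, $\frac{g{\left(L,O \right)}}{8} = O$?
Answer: $-936$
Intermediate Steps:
$g{\left(L,O \right)} = 8 O$
$K{\left(H,v \right)} = -17 + v$ ($K{\left(H,v \right)} = v - 17 = -17 + v$)
$h = -30$ ($h = -26 - 4 = -30$)
$\left(K{\left(-47,g{\left(7,6 \right)} \right)} + h\right) - 937 = \left(\left(-17 + 8 \cdot 6\right) - 30\right) - 937 = \left(\left(-17 + 48\right) - 30\right) - 937 = \left(31 - 30\right) - 937 = 1 - 937 = -936$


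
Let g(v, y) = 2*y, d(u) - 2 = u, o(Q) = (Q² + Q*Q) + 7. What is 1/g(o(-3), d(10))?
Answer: 1/24 ≈ 0.041667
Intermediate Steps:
o(Q) = 7 + 2*Q² (o(Q) = (Q² + Q²) + 7 = 2*Q² + 7 = 7 + 2*Q²)
d(u) = 2 + u
1/g(o(-3), d(10)) = 1/(2*(2 + 10)) = 1/(2*12) = 1/24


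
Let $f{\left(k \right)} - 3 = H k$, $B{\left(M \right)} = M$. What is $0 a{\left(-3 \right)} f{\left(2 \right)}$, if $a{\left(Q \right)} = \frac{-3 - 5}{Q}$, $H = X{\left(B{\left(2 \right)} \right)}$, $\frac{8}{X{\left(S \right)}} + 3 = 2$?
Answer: $0$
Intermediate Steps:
$X{\left(S \right)} = -8$ ($X{\left(S \right)} = \frac{8}{-3 + 2} = \frac{8}{-1} = 8 \left(-1\right) = -8$)
$H = -8$
$f{\left(k \right)} = 3 - 8 k$
$a{\left(Q \right)} = - \frac{8}{Q}$
$0 a{\left(-3 \right)} f{\left(2 \right)} = 0 \left(- \frac{8}{-3}\right) \left(3 - 16\right) = 0 \left(\left(-8\right) \left(- \frac{1}{3}\right)\right) \left(3 - 16\right) = 0 \cdot \frac{8}{3} \left(-13\right) = 0 \left(-13\right) = 0$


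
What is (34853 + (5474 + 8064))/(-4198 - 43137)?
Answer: -48391/47335 ≈ -1.0223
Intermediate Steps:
(34853 + (5474 + 8064))/(-4198 - 43137) = (34853 + 13538)/(-47335) = 48391*(-1/47335) = -48391/47335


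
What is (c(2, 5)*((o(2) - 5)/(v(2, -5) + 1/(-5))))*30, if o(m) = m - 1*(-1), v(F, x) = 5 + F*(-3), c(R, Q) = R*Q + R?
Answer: 600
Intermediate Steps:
c(R, Q) = R + Q*R (c(R, Q) = Q*R + R = R + Q*R)
v(F, x) = 5 - 3*F
o(m) = 1 + m (o(m) = m + 1 = 1 + m)
(c(2, 5)*((o(2) - 5)/(v(2, -5) + 1/(-5))))*30 = ((2*(1 + 5))*(((1 + 2) - 5)/((5 - 3*2) + 1/(-5))))*30 = ((2*6)*((3 - 5)/((5 - 6) - ⅕)))*30 = (12*(-2/(-1 - ⅕)))*30 = (12*(-2/(-6/5)))*30 = (12*(-2*(-⅚)))*30 = (12*(5/3))*30 = 20*30 = 600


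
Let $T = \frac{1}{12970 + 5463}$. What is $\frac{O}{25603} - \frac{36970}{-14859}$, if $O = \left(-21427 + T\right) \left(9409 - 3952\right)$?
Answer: $- \frac{32008421759860040}{7012557931041} \approx -4564.4$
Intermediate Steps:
$T = \frac{1}{18433} \approx 5.4251 \cdot 10^{-5}$
$O = - \frac{2155317947730}{18433}$ ($O = \left(-21427 + \frac{1}{18433}\right) \left(9409 - 3952\right) = \left(- \frac{394963890}{18433}\right) 5457 = - \frac{2155317947730}{18433} \approx -1.1693 \cdot 10^{8}$)
$\frac{O}{25603} - \frac{36970}{-14859} = - \frac{2155317947730}{18433 \cdot 25603} - \frac{36970}{-14859} = \left(- \frac{2155317947730}{18433}\right) \frac{1}{25603} - - \frac{36970}{14859} = - \frac{2155317947730}{471940099} + \frac{36970}{14859} = - \frac{32008421759860040}{7012557931041}$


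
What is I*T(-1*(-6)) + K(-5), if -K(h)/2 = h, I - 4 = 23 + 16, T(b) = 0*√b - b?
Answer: -248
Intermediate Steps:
T(b) = -b (T(b) = 0 - b = -b)
I = 43 (I = 4 + (23 + 16) = 4 + 39 = 43)
K(h) = -2*h
I*T(-1*(-6)) + K(-5) = 43*(-(-1)*(-6)) - 2*(-5) = 43*(-1*6) + 10 = 43*(-6) + 10 = -258 + 10 = -248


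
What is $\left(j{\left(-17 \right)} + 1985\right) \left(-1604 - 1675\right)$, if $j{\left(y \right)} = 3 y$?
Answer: $-6341586$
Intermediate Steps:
$\left(j{\left(-17 \right)} + 1985\right) \left(-1604 - 1675\right) = \left(3 \left(-17\right) + 1985\right) \left(-1604 - 1675\right) = \left(-51 + 1985\right) \left(-3279\right) = 1934 \left(-3279\right) = -6341586$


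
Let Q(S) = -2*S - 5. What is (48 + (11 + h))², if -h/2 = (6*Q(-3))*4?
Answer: 121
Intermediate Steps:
Q(S) = -5 - 2*S
h = -48 (h = -2*6*(-5 - 2*(-3))*4 = -2*6*(-5 + 6)*4 = -2*6*1*4 = -12*4 = -2*24 = -48)
(48 + (11 + h))² = (48 + (11 - 48))² = (48 - 37)² = 11² = 121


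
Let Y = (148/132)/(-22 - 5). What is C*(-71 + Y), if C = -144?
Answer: 1012768/99 ≈ 10230.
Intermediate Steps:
Y = -37/891 (Y = (148*(1/132))/(-27) = (37/33)*(-1/27) = -37/891 ≈ -0.041526)
C*(-71 + Y) = -144*(-71 - 37/891) = -144*(-63298/891) = 1012768/99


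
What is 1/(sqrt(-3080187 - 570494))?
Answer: -I*sqrt(3650681)/3650681 ≈ -0.00052338*I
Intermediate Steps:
1/(sqrt(-3080187 - 570494)) = 1/(sqrt(-3650681)) = 1/(I*sqrt(3650681)) = -I*sqrt(3650681)/3650681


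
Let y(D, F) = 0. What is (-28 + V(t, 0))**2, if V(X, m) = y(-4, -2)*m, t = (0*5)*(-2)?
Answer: 784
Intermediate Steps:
t = 0 (t = 0*(-2) = 0)
V(X, m) = 0 (V(X, m) = 0*m = 0)
(-28 + V(t, 0))**2 = (-28 + 0)**2 = (-28)**2 = 784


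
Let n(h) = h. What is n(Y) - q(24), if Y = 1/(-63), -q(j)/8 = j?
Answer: 12095/63 ≈ 191.98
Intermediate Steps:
q(j) = -8*j
Y = -1/63 ≈ -0.015873
n(Y) - q(24) = -1/63 - (-8)*24 = -1/63 - 1*(-192) = -1/63 + 192 = 12095/63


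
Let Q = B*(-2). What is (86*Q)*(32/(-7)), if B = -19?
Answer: -104576/7 ≈ -14939.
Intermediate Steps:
Q = 38 (Q = -19*(-2) = 38)
(86*Q)*(32/(-7)) = (86*38)*(32/(-7)) = 3268*(32*(-⅐)) = 3268*(-32/7) = -104576/7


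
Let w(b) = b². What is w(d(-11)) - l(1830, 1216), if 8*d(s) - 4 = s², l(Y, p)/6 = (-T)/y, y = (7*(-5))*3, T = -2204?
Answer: 828987/2240 ≈ 370.08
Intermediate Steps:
y = -105 (y = -35*3 = -105)
l(Y, p) = -4408/35 (l(Y, p) = 6*(-1*(-2204)/(-105)) = 6*(2204*(-1/105)) = 6*(-2204/105) = -4408/35)
d(s) = ½ + s²/8
w(d(-11)) - l(1830, 1216) = (½ + (⅛)*(-11)²)² - 1*(-4408/35) = (½ + (⅛)*121)² + 4408/35 = (½ + 121/8)² + 4408/35 = (125/8)² + 4408/35 = 15625/64 + 4408/35 = 828987/2240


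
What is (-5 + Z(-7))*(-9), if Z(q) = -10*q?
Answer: -585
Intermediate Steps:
(-5 + Z(-7))*(-9) = (-5 - 10*(-7))*(-9) = (-5 + 70)*(-9) = 65*(-9) = -585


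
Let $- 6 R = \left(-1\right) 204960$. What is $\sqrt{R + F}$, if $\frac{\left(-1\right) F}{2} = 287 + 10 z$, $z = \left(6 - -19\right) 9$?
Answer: $\sqrt{29086} \approx 170.55$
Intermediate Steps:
$z = 225$ ($z = \left(6 + \left(20 - 1\right)\right) 9 = \left(6 + 19\right) 9 = 25 \cdot 9 = 225$)
$R = 34160$ ($R = - \frac{\left(-1\right) 204960}{6} = \left(- \frac{1}{6}\right) \left(-204960\right) = 34160$)
$F = -5074$ ($F = - 2 \left(287 + 10 \cdot 225\right) = - 2 \left(287 + 2250\right) = \left(-2\right) 2537 = -5074$)
$\sqrt{R + F} = \sqrt{34160 - 5074} = \sqrt{29086}$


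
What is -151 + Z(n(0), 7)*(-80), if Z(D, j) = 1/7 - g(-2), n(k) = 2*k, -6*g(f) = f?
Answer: -2851/21 ≈ -135.76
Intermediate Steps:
g(f) = -f/6
Z(D, j) = -4/21 (Z(D, j) = 1/7 - (-1)*(-2)/6 = 1*(⅐) - 1*⅓ = ⅐ - ⅓ = -4/21)
-151 + Z(n(0), 7)*(-80) = -151 - 4/21*(-80) = -151 + 320/21 = -2851/21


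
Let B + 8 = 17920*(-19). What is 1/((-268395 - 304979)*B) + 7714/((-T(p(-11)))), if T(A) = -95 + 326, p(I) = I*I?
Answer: -71713372365397/2147496631632 ≈ -33.394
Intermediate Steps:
p(I) = I**2
T(A) = 231
B = -340488 (B = -8 + 17920*(-19) = -8 - 340480 = -340488)
1/((-268395 - 304979)*B) + 7714/((-T(p(-11)))) = 1/(-268395 - 304979*(-340488)) + 7714/((-1*231)) = -1/340488/(-573374) + 7714/(-231) = -1/573374*(-1/340488) + 7714*(-1/231) = 1/195226966512 - 1102/33 = -71713372365397/2147496631632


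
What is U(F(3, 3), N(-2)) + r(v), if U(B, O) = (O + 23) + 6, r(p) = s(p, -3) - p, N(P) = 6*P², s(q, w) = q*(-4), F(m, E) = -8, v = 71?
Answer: -302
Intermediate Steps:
s(q, w) = -4*q
r(p) = -5*p (r(p) = -4*p - p = -5*p)
U(B, O) = 29 + O (U(B, O) = (23 + O) + 6 = 29 + O)
U(F(3, 3), N(-2)) + r(v) = (29 + 6*(-2)²) - 5*71 = (29 + 6*4) - 355 = (29 + 24) - 355 = 53 - 355 = -302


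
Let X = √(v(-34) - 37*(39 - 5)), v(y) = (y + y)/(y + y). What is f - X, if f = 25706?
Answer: 25706 - I*√1257 ≈ 25706.0 - 35.454*I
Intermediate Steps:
v(y) = 1 (v(y) = (2*y)/((2*y)) = (2*y)*(1/(2*y)) = 1)
X = I*√1257 (X = √(1 - 37*(39 - 5)) = √(1 - 37*34) = √(1 - 1258) = √(-1257) = I*√1257 ≈ 35.454*I)
f - X = 25706 - I*√1257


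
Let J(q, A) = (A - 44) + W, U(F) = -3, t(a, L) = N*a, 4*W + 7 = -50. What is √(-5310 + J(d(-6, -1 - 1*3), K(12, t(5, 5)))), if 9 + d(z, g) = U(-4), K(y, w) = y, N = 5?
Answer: 5*I*√857/2 ≈ 73.186*I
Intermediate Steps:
W = -57/4 (W = -7/4 + (¼)*(-50) = -7/4 - 25/2 = -57/4 ≈ -14.250)
t(a, L) = 5*a
d(z, g) = -12 (d(z, g) = -9 - 3 = -12)
J(q, A) = -233/4 + A (J(q, A) = (A - 44) - 57/4 = (-44 + A) - 57/4 = -233/4 + A)
√(-5310 + J(d(-6, -1 - 1*3), K(12, t(5, 5)))) = √(-5310 + (-233/4 + 12)) = √(-5310 - 185/4) = √(-21425/4) = 5*I*√857/2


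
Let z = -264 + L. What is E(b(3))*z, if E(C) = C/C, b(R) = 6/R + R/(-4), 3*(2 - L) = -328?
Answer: -458/3 ≈ -152.67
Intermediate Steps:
L = 334/3 (L = 2 - 1/3*(-328) = 2 + 328/3 = 334/3 ≈ 111.33)
b(R) = 6/R - R/4 (b(R) = 6/R + R*(-1/4) = 6/R - R/4)
E(C) = 1
z = -458/3 (z = -264 + 334/3 = -458/3 ≈ -152.67)
E(b(3))*z = 1*(-458/3) = -458/3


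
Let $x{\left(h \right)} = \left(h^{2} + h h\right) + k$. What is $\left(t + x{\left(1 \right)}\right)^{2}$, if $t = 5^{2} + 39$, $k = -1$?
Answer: $4225$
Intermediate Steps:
$x{\left(h \right)} = -1 + 2 h^{2}$ ($x{\left(h \right)} = \left(h^{2} + h h\right) - 1 = \left(h^{2} + h^{2}\right) - 1 = 2 h^{2} - 1 = -1 + 2 h^{2}$)
$t = 64$ ($t = 25 + 39 = 64$)
$\left(t + x{\left(1 \right)}\right)^{2} = \left(64 - \left(1 - 2 \cdot 1^{2}\right)\right)^{2} = \left(64 + \left(-1 + 2 \cdot 1\right)\right)^{2} = \left(64 + \left(-1 + 2\right)\right)^{2} = \left(64 + 1\right)^{2} = 65^{2} = 4225$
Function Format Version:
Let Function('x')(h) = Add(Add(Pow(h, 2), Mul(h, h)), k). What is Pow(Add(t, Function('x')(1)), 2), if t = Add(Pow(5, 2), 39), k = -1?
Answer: 4225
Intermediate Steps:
Function('x')(h) = Add(-1, Mul(2, Pow(h, 2))) (Function('x')(h) = Add(Add(Pow(h, 2), Mul(h, h)), -1) = Add(Add(Pow(h, 2), Pow(h, 2)), -1) = Add(Mul(2, Pow(h, 2)), -1) = Add(-1, Mul(2, Pow(h, 2))))
t = 64 (t = Add(25, 39) = 64)
Pow(Add(t, Function('x')(1)), 2) = Pow(Add(64, Add(-1, Mul(2, Pow(1, 2)))), 2) = Pow(Add(64, Add(-1, Mul(2, 1))), 2) = Pow(Add(64, Add(-1, 2)), 2) = Pow(Add(64, 1), 2) = Pow(65, 2) = 4225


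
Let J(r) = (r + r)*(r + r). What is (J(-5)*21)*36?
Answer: 75600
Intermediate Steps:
J(r) = 4*r² (J(r) = (2*r)*(2*r) = 4*r²)
(J(-5)*21)*36 = ((4*(-5)²)*21)*36 = ((4*25)*21)*36 = (100*21)*36 = 2100*36 = 75600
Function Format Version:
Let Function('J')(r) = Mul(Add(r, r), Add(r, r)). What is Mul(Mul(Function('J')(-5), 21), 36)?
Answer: 75600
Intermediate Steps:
Function('J')(r) = Mul(4, Pow(r, 2)) (Function('J')(r) = Mul(Mul(2, r), Mul(2, r)) = Mul(4, Pow(r, 2)))
Mul(Mul(Function('J')(-5), 21), 36) = Mul(Mul(Mul(4, Pow(-5, 2)), 21), 36) = Mul(Mul(Mul(4, 25), 21), 36) = Mul(Mul(100, 21), 36) = Mul(2100, 36) = 75600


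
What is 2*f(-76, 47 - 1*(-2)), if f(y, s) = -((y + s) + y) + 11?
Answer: 228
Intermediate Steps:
f(y, s) = 11 - s - 2*y (f(y, s) = -((s + y) + y) + 11 = -(s + 2*y) + 11 = (-s - 2*y) + 11 = 11 - s - 2*y)
2*f(-76, 47 - 1*(-2)) = 2*(11 - (47 - 1*(-2)) - 2*(-76)) = 2*(11 - (47 + 2) + 152) = 2*(11 - 1*49 + 152) = 2*(11 - 49 + 152) = 2*114 = 228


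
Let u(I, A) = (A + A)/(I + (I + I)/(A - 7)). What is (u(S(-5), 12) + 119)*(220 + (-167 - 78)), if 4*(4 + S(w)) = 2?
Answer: -139775/49 ≈ -2852.6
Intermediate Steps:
S(w) = -7/2 (S(w) = -4 + (¼)*2 = -4 + ½ = -7/2)
u(I, A) = 2*A/(I + 2*I/(-7 + A)) (u(I, A) = (2*A)/(I + (2*I)/(-7 + A)) = (2*A)/(I + 2*I/(-7 + A)) = 2*A/(I + 2*I/(-7 + A)))
(u(S(-5), 12) + 119)*(220 + (-167 - 78)) = (2*12*(-7 + 12)/(-7/2*(-5 + 12)) + 119)*(220 + (-167 - 78)) = (2*12*(-2/7)*5/7 + 119)*(220 - 245) = (2*12*(-2/7)*(⅐)*5 + 119)*(-25) = (-240/49 + 119)*(-25) = (5591/49)*(-25) = -139775/49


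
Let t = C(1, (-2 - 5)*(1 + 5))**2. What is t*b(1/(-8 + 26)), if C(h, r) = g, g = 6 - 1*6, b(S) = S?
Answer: 0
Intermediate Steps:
g = 0 (g = 6 - 6 = 0)
C(h, r) = 0
t = 0 (t = 0**2 = 0)
t*b(1/(-8 + 26)) = 0/(-8 + 26) = 0/18 = 0*(1/18) = 0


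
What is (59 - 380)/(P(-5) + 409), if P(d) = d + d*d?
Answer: -107/143 ≈ -0.74825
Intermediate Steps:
P(d) = d + d²
(59 - 380)/(P(-5) + 409) = (59 - 380)/(-5*(1 - 5) + 409) = -321/(-5*(-4) + 409) = -321/(20 + 409) = -321/429 = -321*1/429 = -107/143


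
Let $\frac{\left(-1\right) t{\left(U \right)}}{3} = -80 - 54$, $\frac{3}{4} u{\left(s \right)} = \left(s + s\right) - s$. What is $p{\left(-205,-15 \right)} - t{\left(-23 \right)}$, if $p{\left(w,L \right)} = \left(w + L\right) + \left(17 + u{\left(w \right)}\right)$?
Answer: $- \frac{2635}{3} \approx -878.33$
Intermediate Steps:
$u{\left(s \right)} = \frac{4 s}{3}$ ($u{\left(s \right)} = \frac{4 \left(\left(s + s\right) - s\right)}{3} = \frac{4 \left(2 s - s\right)}{3} = \frac{4 s}{3}$)
$t{\left(U \right)} = 402$ ($t{\left(U \right)} = - 3 \left(-80 - 54\right) = \left(-3\right) \left(-134\right) = 402$)
$p{\left(w,L \right)} = 17 + L + \frac{7 w}{3}$ ($p{\left(w,L \right)} = \left(w + L\right) + \left(17 + \frac{4 w}{3}\right) = \left(L + w\right) + \left(17 + \frac{4 w}{3}\right) = 17 + L + \frac{7 w}{3}$)
$p{\left(-205,-15 \right)} - t{\left(-23 \right)} = \left(17 - 15 + \frac{7}{3} \left(-205\right)\right) - 402 = \left(17 - 15 - \frac{1435}{3}\right) - 402 = - \frac{1429}{3} - 402 = - \frac{2635}{3}$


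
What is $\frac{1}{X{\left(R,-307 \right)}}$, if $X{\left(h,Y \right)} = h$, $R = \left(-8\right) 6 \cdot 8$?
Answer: $- \frac{1}{384} \approx -0.0026042$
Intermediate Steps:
$R = -384$ ($R = \left(-48\right) 8 = -384$)
$\frac{1}{X{\left(R,-307 \right)}} = \frac{1}{-384} = - \frac{1}{384}$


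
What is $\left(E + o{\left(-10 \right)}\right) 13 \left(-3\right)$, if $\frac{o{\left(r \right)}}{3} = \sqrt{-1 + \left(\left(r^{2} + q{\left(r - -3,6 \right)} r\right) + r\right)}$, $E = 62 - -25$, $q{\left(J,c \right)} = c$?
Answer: $-3393 - 117 \sqrt{29} \approx -4023.1$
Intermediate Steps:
$E = 87$ ($E = 62 + 25 = 87$)
$o{\left(r \right)} = 3 \sqrt{-1 + r^{2} + 7 r}$ ($o{\left(r \right)} = 3 \sqrt{-1 + \left(\left(r^{2} + 6 r\right) + r\right)} = 3 \sqrt{-1 + \left(r^{2} + 7 r\right)} = 3 \sqrt{-1 + r^{2} + 7 r}$)
$\left(E + o{\left(-10 \right)}\right) 13 \left(-3\right) = \left(87 + 3 \sqrt{-1 + \left(-10\right)^{2} + 7 \left(-10\right)}\right) 13 \left(-3\right) = \left(87 + 3 \sqrt{-1 + 100 - 70}\right) \left(-39\right) = \left(87 + 3 \sqrt{29}\right) \left(-39\right) = -3393 - 117 \sqrt{29}$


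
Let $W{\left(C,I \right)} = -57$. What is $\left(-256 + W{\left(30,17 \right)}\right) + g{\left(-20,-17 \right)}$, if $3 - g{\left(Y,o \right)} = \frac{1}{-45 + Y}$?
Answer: $- \frac{20149}{65} \approx -309.98$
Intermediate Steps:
$g{\left(Y,o \right)} = 3 - \frac{1}{-45 + Y}$
$\left(-256 + W{\left(30,17 \right)}\right) + g{\left(-20,-17 \right)} = \left(-256 - 57\right) + \frac{-136 + 3 \left(-20\right)}{-45 - 20} = -313 + \frac{-136 - 60}{-65} = -313 - - \frac{196}{65} = -313 + \frac{196}{65} = - \frac{20149}{65}$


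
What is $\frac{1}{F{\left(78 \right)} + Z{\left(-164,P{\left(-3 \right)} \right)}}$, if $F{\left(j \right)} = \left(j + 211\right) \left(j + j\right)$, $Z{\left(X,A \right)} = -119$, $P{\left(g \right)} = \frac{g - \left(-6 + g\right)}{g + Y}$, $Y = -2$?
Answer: $\frac{1}{44965} \approx 2.224 \cdot 10^{-5}$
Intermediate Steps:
$P{\left(g \right)} = \frac{6}{-2 + g}$ ($P{\left(g \right)} = \frac{g - \left(-6 + g\right)}{g - 2} = \frac{6}{-2 + g}$)
$F{\left(j \right)} = 2 j \left(211 + j\right)$ ($F{\left(j \right)} = \left(211 + j\right) 2 j = 2 j \left(211 + j\right)$)
$\frac{1}{F{\left(78 \right)} + Z{\left(-164,P{\left(-3 \right)} \right)}} = \frac{1}{2 \cdot 78 \left(211 + 78\right) - 119} = \frac{1}{2 \cdot 78 \cdot 289 - 119} = \frac{1}{45084 - 119} = \frac{1}{44965}$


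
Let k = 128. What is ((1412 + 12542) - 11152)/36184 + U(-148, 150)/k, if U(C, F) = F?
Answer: 361641/289472 ≈ 1.2493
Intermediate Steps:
((1412 + 12542) - 11152)/36184 + U(-148, 150)/k = ((1412 + 12542) - 11152)/36184 + 150/128 = (13954 - 11152)*(1/36184) + 150*(1/128) = 2802*(1/36184) + 75/64 = 1401/18092 + 75/64 = 361641/289472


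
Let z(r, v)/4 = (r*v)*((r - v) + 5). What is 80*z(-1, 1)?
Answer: -960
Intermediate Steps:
z(r, v) = 4*r*v*(5 + r - v) (z(r, v) = 4*((r*v)*((r - v) + 5)) = 4*((r*v)*(5 + r - v)) = 4*(r*v*(5 + r - v)) = 4*r*v*(5 + r - v))
80*z(-1, 1) = 80*(4*(-1)*1*(5 - 1 - 1*1)) = 80*(4*(-1)*1*(5 - 1 - 1)) = 80*(4*(-1)*1*3) = 80*(-12) = -960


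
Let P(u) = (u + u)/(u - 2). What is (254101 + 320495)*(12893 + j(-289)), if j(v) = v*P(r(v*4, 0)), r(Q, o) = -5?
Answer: 50197281156/7 ≈ 7.1710e+9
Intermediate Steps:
P(u) = 2*u/(-2 + u) (P(u) = (2*u)/(-2 + u) = 2*u/(-2 + u))
j(v) = 10*v/7 (j(v) = v*(2*(-5)/(-2 - 5)) = v*(2*(-5)/(-7)) = v*(2*(-5)*(-⅐)) = v*(10/7) = 10*v/7)
(254101 + 320495)*(12893 + j(-289)) = (254101 + 320495)*(12893 + (10/7)*(-289)) = 574596*(12893 - 2890/7) = 574596*(87361/7) = 50197281156/7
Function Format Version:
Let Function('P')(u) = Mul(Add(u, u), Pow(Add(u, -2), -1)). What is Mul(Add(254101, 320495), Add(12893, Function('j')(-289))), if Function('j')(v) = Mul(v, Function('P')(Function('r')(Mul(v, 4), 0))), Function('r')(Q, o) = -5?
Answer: Rational(50197281156, 7) ≈ 7.1710e+9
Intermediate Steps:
Function('P')(u) = Mul(2, u, Pow(Add(-2, u), -1)) (Function('P')(u) = Mul(Mul(2, u), Pow(Add(-2, u), -1)) = Mul(2, u, Pow(Add(-2, u), -1)))
Function('j')(v) = Mul(Rational(10, 7), v) (Function('j')(v) = Mul(v, Mul(2, -5, Pow(Add(-2, -5), -1))) = Mul(v, Mul(2, -5, Pow(-7, -1))) = Mul(v, Mul(2, -5, Rational(-1, 7))) = Mul(v, Rational(10, 7)) = Mul(Rational(10, 7), v))
Mul(Add(254101, 320495), Add(12893, Function('j')(-289))) = Mul(Add(254101, 320495), Add(12893, Mul(Rational(10, 7), -289))) = Mul(574596, Add(12893, Rational(-2890, 7))) = Mul(574596, Rational(87361, 7)) = Rational(50197281156, 7)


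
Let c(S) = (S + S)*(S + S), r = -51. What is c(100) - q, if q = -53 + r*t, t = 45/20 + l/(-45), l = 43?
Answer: 2407141/60 ≈ 40119.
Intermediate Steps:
t = 233/180 (t = 45/20 + 43/(-45) = 45*(1/20) + 43*(-1/45) = 9/4 - 43/45 = 233/180 ≈ 1.2944)
c(S) = 4*S**2 (c(S) = (2*S)*(2*S) = 4*S**2)
q = -7141/60 (q = -53 - 51*233/180 = -53 - 3961/60 = -7141/60 ≈ -119.02)
c(100) - q = 4*100**2 - 1*(-7141/60) = 4*10000 + 7141/60 = 40000 + 7141/60 = 2407141/60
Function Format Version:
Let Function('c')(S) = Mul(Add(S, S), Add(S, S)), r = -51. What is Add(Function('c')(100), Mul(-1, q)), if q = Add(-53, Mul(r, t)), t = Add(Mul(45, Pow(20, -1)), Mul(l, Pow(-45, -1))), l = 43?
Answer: Rational(2407141, 60) ≈ 40119.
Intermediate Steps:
t = Rational(233, 180) (t = Add(Mul(45, Pow(20, -1)), Mul(43, Pow(-45, -1))) = Add(Mul(45, Rational(1, 20)), Mul(43, Rational(-1, 45))) = Add(Rational(9, 4), Rational(-43, 45)) = Rational(233, 180) ≈ 1.2944)
Function('c')(S) = Mul(4, Pow(S, 2)) (Function('c')(S) = Mul(Mul(2, S), Mul(2, S)) = Mul(4, Pow(S, 2)))
q = Rational(-7141, 60) (q = Add(-53, Mul(-51, Rational(233, 180))) = Add(-53, Rational(-3961, 60)) = Rational(-7141, 60) ≈ -119.02)
Add(Function('c')(100), Mul(-1, q)) = Add(Mul(4, Pow(100, 2)), Mul(-1, Rational(-7141, 60))) = Add(Mul(4, 10000), Rational(7141, 60)) = Add(40000, Rational(7141, 60)) = Rational(2407141, 60)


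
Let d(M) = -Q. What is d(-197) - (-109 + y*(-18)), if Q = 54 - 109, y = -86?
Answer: -1384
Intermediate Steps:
Q = -55
d(M) = 55 (d(M) = -1*(-55) = 55)
d(-197) - (-109 + y*(-18)) = 55 - (-109 - 86*(-18)) = 55 - (-109 + 1548) = 55 - 1*1439 = 55 - 1439 = -1384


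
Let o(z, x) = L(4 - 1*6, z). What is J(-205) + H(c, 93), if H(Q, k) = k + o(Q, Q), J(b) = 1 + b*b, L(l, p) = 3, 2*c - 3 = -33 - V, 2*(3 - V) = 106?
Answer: 42122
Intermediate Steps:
V = -50 (V = 3 - ½*106 = 3 - 53 = -50)
c = 10 (c = 3/2 + (-33 - 1*(-50))/2 = 3/2 + (-33 + 50)/2 = 3/2 + (½)*17 = 3/2 + 17/2 = 10)
o(z, x) = 3
J(b) = 1 + b²
H(Q, k) = 3 + k (H(Q, k) = k + 3 = 3 + k)
J(-205) + H(c, 93) = (1 + (-205)²) + (3 + 93) = (1 + 42025) + 96 = 42026 + 96 = 42122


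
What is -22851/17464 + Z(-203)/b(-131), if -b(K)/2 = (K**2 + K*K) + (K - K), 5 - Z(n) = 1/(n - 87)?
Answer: -7108042391/5432057135 ≈ -1.3085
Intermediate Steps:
Z(n) = 5 - 1/(-87 + n) (Z(n) = 5 - 1/(n - 87) = 5 - 1/(-87 + n))
b(K) = -4*K**2 (b(K) = -2*((K**2 + K*K) + (K - K)) = -2*((K**2 + K**2) + 0) = -2*(2*K**2 + 0) = -4*K**2)
-22851/17464 + Z(-203)/b(-131) = -22851/17464 + ((-436 + 5*(-203))/(-87 - 203))/((-4*(-131)**2)) = -22851*1/17464 + ((-436 - 1015)/(-290))/((-4*17161)) = -22851/17464 - 1/290*(-1451)/(-68644) = -22851/17464 + (1451/290)*(-1/68644) = -22851/17464 - 1451/19906760 = -7108042391/5432057135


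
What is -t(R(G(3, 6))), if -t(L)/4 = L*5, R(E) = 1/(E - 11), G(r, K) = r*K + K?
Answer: 20/13 ≈ 1.5385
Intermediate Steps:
G(r, K) = K + K*r (G(r, K) = K*r + K = K + K*r)
R(E) = 1/(-11 + E)
t(L) = -20*L (t(L) = -4*L*5 = -20*L)
-t(R(G(3, 6))) = -(-20)/(-11 + 6*(1 + 3)) = -(-20)/(-11 + 6*4) = -(-20)/(-11 + 24) = -(-20)/13 = -1*(-20/13) = 20/13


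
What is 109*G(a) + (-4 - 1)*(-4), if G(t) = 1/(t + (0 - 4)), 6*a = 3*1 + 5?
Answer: -167/8 ≈ -20.875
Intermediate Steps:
a = 4/3 (a = (3*1 + 5)/6 = (3 + 5)/6 = (⅙)*8 = 4/3 ≈ 1.3333)
G(t) = 1/(-4 + t) (G(t) = 1/(t - 4) = 1/(-4 + t))
109*G(a) + (-4 - 1)*(-4) = 109/(-4 + 4/3) + (-4 - 1)*(-4) = 109/(-8/3) - 5*(-4) = 109*(-3/8) + 20 = -327/8 + 20 = -167/8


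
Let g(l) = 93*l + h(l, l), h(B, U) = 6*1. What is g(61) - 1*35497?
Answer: -29818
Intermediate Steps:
h(B, U) = 6
g(l) = 6 + 93*l (g(l) = 93*l + 6 = 6 + 93*l)
g(61) - 1*35497 = (6 + 93*61) - 1*35497 = (6 + 5673) - 35497 = 5679 - 35497 = -29818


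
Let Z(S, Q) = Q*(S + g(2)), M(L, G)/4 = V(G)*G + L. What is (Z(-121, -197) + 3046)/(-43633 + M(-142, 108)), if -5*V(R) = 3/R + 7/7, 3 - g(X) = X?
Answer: -133430/221449 ≈ -0.60253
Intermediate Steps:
g(X) = 3 - X
V(R) = -⅕ - 3/(5*R) (V(R) = -(3/R + 7/7)/5 = -(3/R + 7*(⅐))/5 = -(3/R + 1)/5 = -(1 + 3/R)/5 = -⅕ - 3/(5*R))
M(L, G) = -12/5 + 4*L - 4*G/5 (M(L, G) = 4*(((-3 - G)/(5*G))*G + L) = 4*((-⅗ - G/5) + L) = 4*(-⅗ + L - G/5) = -12/5 + 4*L - 4*G/5)
Z(S, Q) = Q*(1 + S) (Z(S, Q) = Q*(S + (3 - 1*2)) = Q*(S + (3 - 2)) = Q*(S + 1) = Q*(1 + S))
(Z(-121, -197) + 3046)/(-43633 + M(-142, 108)) = (-197*(1 - 121) + 3046)/(-43633 + (-12/5 + 4*(-142) - ⅘*108)) = (-197*(-120) + 3046)/(-43633 + (-12/5 - 568 - 432/5)) = (23640 + 3046)/(-43633 - 3284/5) = 26686/(-221449/5) = 26686*(-5/221449) = -133430/221449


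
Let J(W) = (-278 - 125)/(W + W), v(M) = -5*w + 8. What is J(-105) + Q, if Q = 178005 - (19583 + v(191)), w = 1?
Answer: 33268393/210 ≈ 1.5842e+5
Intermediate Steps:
v(M) = 3 (v(M) = -5*1 + 8 = -5 + 8 = 3)
J(W) = -403/(2*W) (J(W) = -403*1/(2*W) = -403/(2*W))
Q = 158419 (Q = 178005 - (19583 + 3) = 178005 - 1*19586 = 178005 - 19586 = 158419)
J(-105) + Q = -403/2/(-105) + 158419 = -403/2*(-1/105) + 158419 = 403/210 + 158419 = 33268393/210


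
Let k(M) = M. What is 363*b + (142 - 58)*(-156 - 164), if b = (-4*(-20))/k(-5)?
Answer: -32688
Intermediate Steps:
b = -16 (b = -4*(-20)/(-5) = 80*(-⅕) = -16)
363*b + (142 - 58)*(-156 - 164) = 363*(-16) + (142 - 58)*(-156 - 164) = -5808 + 84*(-320) = -5808 - 26880 = -32688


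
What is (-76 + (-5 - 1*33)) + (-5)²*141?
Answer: 3411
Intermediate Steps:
(-76 + (-5 - 1*33)) + (-5)²*141 = (-76 + (-5 - 33)) + 25*141 = (-76 - 38) + 3525 = -114 + 3525 = 3411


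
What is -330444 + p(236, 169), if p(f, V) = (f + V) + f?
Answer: -329803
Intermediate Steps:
p(f, V) = V + 2*f (p(f, V) = (V + f) + f = V + 2*f)
-330444 + p(236, 169) = -330444 + (169 + 2*236) = -330444 + (169 + 472) = -330444 + 641 = -329803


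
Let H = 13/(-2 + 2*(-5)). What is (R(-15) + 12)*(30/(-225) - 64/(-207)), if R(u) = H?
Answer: 11921/6210 ≈ 1.9196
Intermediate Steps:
H = -13/12 (H = 13/(-2 - 10) = 13/(-12) = 13*(-1/12) = -13/12 ≈ -1.0833)
R(u) = -13/12
(R(-15) + 12)*(30/(-225) - 64/(-207)) = (-13/12 + 12)*(30/(-225) - 64/(-207)) = 131*(30*(-1/225) - 64*(-1/207))/12 = 131*(-2/15 + 64/207)/12 = (131/12)*(182/1035) = 11921/6210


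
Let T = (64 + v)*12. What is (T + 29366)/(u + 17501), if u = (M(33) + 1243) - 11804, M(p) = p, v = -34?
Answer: 29726/6973 ≈ 4.2630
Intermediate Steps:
u = -10528 (u = (33 + 1243) - 11804 = 1276 - 11804 = -10528)
T = 360 (T = (64 - 34)*12 = 30*12 = 360)
(T + 29366)/(u + 17501) = (360 + 29366)/(-10528 + 17501) = 29726/6973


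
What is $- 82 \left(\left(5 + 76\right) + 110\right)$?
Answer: $-15662$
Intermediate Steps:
$- 82 \left(\left(5 + 76\right) + 110\right) = - 82 \left(81 + 110\right) = \left(-82\right) 191 = -15662$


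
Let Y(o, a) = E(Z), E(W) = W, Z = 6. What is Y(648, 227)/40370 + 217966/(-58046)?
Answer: -2199734786/585829255 ≈ -3.7549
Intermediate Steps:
Y(o, a) = 6
Y(648, 227)/40370 + 217966/(-58046) = 6/40370 + 217966/(-58046) = 6*(1/40370) + 217966*(-1/58046) = 3/20185 - 108983/29023 = -2199734786/585829255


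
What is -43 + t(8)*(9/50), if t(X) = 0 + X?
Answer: -1039/25 ≈ -41.560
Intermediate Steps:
t(X) = X
-43 + t(8)*(9/50) = -43 + 8*(9/50) = -43 + 36/25 = -1039/25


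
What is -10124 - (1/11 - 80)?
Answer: -110485/11 ≈ -10044.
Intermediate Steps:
-10124 - (1/11 - 80) = -10124 - (-879)/11 = -10124 - 1*(-879/11) = -10124 + 879/11 = -110485/11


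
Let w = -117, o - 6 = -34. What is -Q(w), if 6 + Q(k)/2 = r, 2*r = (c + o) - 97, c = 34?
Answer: 103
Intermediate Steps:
o = -28 (o = 6 - 34 = -28)
r = -91/2 (r = ((34 - 28) - 97)/2 = (6 - 97)/2 = (½)*(-91) = -91/2 ≈ -45.500)
Q(k) = -103 (Q(k) = -12 + 2*(-91/2) = -12 - 91 = -103)
-Q(w) = -1*(-103) = 103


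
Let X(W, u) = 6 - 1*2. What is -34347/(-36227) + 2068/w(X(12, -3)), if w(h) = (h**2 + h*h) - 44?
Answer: -18626318/108681 ≈ -171.39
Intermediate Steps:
X(W, u) = 4 (X(W, u) = 6 - 2 = 4)
w(h) = -44 + 2*h**2 (w(h) = (h**2 + h**2) - 44 = 2*h**2 - 44 = -44 + 2*h**2)
-34347/(-36227) + 2068/w(X(12, -3)) = -34347/(-36227) + 2068/(-44 + 2*4**2) = -34347*(-1/36227) + 2068/(-44 + 2*16) = 34347/36227 + 2068/(-44 + 32) = 34347/36227 + 2068/(-12) = 34347/36227 + 2068*(-1/12) = 34347/36227 - 517/3 = -18626318/108681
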